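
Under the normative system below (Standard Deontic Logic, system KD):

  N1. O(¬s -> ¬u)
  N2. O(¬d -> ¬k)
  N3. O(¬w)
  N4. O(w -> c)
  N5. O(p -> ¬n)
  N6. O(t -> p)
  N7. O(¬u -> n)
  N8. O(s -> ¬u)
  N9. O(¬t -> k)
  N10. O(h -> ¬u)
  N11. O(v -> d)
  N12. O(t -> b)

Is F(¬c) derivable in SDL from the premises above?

No

Premise 4 is O(w -> c), but O(w) is not derivable from the premises, so it does not yield O(c).
No other premise forces O(c). An ideal world satisfying every premise can still have ¬c true, so F(¬c) is not derivable.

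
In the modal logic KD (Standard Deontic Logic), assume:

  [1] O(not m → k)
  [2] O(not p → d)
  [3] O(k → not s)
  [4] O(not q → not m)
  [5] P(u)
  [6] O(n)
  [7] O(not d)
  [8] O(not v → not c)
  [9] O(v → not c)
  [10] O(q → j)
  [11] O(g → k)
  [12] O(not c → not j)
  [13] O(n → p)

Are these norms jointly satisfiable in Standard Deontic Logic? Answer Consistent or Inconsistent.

Consistent

Premise 2 is O(not p → d), but O(not p) is not derivable from the premises, so it does not yield O(d).
So O(d) is not derivable, and the apparent clash with O(not d) does not arise.
A world satisfying every obligation exists (e.g. c=false, d=false, g=false, j=false, k=true, m=false, n=true, p=true, q=false, s=false, u=false, v=false); no atom is both obligatory and forbidden, so the set is consistent.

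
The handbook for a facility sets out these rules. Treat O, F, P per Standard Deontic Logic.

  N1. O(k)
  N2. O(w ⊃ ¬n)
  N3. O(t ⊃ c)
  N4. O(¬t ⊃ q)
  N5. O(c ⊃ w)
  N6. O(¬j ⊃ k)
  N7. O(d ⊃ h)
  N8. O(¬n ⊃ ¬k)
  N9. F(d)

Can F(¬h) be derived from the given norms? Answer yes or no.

Premise 7 is O(d ⊃ h), but O(d) is not derivable from the premises, so it does not yield O(h).
No other premise forces O(h). An ideal world satisfying every premise can still have ¬h true, so F(¬h) is not derivable.

No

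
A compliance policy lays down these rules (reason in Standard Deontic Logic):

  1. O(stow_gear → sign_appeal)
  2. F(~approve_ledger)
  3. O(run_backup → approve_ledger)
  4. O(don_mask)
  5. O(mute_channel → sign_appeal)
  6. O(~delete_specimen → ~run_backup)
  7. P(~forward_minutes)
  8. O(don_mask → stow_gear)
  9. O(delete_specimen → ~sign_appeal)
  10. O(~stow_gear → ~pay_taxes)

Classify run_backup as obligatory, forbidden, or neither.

Forbidden

Premise 4 gives O(don_mask).
With premise 8, O(don_mask → stow_gear), the K-axiom yields O(stow_gear).
From O(stow_gear) and premise 1, O(stow_gear → sign_appeal), we obtain O(sign_appeal).
Premise 9, O(delete_specimen → ~sign_appeal), contraposes to O(sign_appeal → ~delete_specimen); with O(sign_appeal) we get O(~delete_specimen).
Applying K to premise 6 (O(~delete_specimen → ~run_backup)) and O(~delete_specimen) yields O(~run_backup).
Premises 2, 3, 5, 7, 10 do not contribute to this derivation.
Thus O(~run_backup), which is F(run_backup): run_backup is forbidden.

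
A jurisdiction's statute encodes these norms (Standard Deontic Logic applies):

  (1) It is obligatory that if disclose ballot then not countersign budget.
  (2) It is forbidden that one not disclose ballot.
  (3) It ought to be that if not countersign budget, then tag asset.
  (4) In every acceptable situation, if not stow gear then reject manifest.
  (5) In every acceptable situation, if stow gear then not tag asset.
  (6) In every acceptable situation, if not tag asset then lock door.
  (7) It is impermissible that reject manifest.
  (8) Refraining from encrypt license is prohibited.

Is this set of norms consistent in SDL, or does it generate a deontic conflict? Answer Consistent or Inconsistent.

Premise 2, F(¬disclose_ballot), is equivalent to O(disclose_ballot).
Applying K to premise 1 (O(disclose_ballot → ¬countersign_budget)) and O(disclose_ballot) yields O(¬countersign_budget).
With premise 3, O(¬countersign_budget → tag_asset), the K-axiom yields O(tag_asset).
The contrapositive of premise 5 (O(stow_gear → ¬tag_asset)) is O(tag_asset → ¬stow_gear), and O(tag_asset) is already established, so O(¬stow_gear).
From O(¬stow_gear) and premise 4, O(¬stow_gear → reject_manifest), we obtain O(reject_manifest).
Yet premise 7 is F(reject_manifest), i.e. O(¬reject_manifest).
We now have both O(reject_manifest) and O(¬reject_manifest) — reject_manifest is simultaneously obligatory and forbidden, violating the D-axiom.

Inconsistent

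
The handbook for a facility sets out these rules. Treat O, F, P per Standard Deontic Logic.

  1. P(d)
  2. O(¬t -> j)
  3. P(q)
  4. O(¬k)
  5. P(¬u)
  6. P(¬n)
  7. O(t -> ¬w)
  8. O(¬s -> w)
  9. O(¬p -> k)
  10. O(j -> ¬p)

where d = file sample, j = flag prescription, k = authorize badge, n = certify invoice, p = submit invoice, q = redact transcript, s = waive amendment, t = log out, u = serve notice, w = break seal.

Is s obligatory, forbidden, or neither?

From premise 4 we have O(¬k).
The contrapositive of premise 9 (O(¬p -> k)) is O(¬k -> p), and O(¬k) is already established, so O(p).
Premise 10 is O(j -> ¬p); contrapositively O(p -> ¬j). Since O(p) holds, K gives O(¬j).
Premise 2 is O(¬t -> j); contrapositively O(¬j -> t). Since O(¬j) holds, K gives O(t).
From O(t) and premise 7, O(t -> ¬w), we obtain O(¬w).
Premise 8 is O(¬s -> w); contrapositively O(¬w -> s). Since O(¬w) holds, K gives O(s).
Premises 1, 3, 5, 6 do not contribute to this derivation.
Hence s is obligatory.

Obligatory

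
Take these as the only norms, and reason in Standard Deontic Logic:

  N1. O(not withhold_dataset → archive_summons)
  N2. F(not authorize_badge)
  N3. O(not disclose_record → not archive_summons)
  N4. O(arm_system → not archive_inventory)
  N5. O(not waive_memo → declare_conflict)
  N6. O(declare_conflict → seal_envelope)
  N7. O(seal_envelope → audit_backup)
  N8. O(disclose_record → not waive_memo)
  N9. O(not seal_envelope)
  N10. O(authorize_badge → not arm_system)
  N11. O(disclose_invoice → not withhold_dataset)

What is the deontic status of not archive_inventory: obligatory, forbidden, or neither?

Neither

Premise 4 is O(arm_system → not archive_inventory), but O(arm_system) is not derivable from the premises, so it does not yield O(not archive_inventory).
No premise or chain of K-axiom applications forces O(not archive_inventory), and none forces O(archive_inventory). So not archive_inventory is neither obligatory nor forbidden under these norms.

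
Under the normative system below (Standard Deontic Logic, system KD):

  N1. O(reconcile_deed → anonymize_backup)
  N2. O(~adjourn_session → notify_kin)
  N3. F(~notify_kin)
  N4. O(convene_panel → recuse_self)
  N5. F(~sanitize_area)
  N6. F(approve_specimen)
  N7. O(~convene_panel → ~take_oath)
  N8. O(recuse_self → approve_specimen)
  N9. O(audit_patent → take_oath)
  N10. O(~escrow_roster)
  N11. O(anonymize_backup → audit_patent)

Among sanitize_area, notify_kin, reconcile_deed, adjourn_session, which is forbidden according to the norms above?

reconcile_deed

Premise 6 is F(approve_specimen), i.e. O(~approve_specimen).
The contrapositive of premise 8 (O(recuse_self → approve_specimen)) is O(~approve_specimen → ~recuse_self), and O(~approve_specimen) is already established, so O(~recuse_self).
Premise 4 is O(convene_panel → recuse_self); contrapositively O(~recuse_self → ~convene_panel). Since O(~recuse_self) holds, K gives O(~convene_panel).
With premise 7, O(~convene_panel → ~take_oath), the K-axiom yields O(~take_oath).
Premise 9, O(audit_patent → take_oath), contraposes to O(~take_oath → ~audit_patent); with O(~take_oath) we get O(~audit_patent).
Premise 11, O(anonymize_backup → audit_patent), contraposes to O(~audit_patent → ~anonymize_backup); with O(~audit_patent) we get O(~anonymize_backup).
Premise 1 is O(reconcile_deed → anonymize_backup); contrapositively O(~anonymize_backup → ~reconcile_deed). Since O(~anonymize_backup) holds, K gives O(~reconcile_deed).
So O(~reconcile_deed) holds, i.e. reconcile_deed is forbidden. None of the other listed options is forbidden under the premises.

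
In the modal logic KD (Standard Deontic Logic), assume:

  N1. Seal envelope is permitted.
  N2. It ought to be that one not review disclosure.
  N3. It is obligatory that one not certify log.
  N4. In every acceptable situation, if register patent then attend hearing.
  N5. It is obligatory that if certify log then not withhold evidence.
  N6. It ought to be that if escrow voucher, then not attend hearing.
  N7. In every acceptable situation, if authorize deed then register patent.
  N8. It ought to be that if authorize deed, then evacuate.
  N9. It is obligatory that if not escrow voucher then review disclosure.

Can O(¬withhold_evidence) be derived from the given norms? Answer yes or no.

No

Premise 5 is O(certify_log → ¬withhold_evidence), but O(certify_log) is not derivable from the premises, so it does not yield O(¬withhold_evidence).
No other premise forces O(¬withhold_evidence). An ideal world satisfying every premise can still have ¬withhold_evidence false, so O(¬withhold_evidence) is not derivable.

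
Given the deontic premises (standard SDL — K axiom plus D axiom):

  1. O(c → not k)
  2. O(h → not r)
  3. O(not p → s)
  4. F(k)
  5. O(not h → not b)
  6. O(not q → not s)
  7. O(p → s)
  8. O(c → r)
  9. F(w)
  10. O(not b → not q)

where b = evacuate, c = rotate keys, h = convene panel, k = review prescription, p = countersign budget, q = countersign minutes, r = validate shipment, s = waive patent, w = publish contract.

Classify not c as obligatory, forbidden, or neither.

Premises 3 and 7 cover both cases: O(not p → s) and O(p → s). Since not p ∨ p is a tautology, O(s) follows.
Premise 6 is O(not q → not s); contrapositively O(s → q). Since O(s) holds, K gives O(q).
Premise 10, O(not b → not q), contraposes to O(q → b); with O(q) we get O(b).
Premise 5, O(not h → not b), contraposes to O(b → h); with O(b) we get O(h).
From O(h) and premise 2, O(h → not r), we obtain O(not r).
Premise 8 is O(c → r); contrapositively O(not r → not c). Since O(not r) holds, K gives O(not c).
Premises 1, 4, 9 do not contribute to this derivation.
Hence not c is obligatory.

Obligatory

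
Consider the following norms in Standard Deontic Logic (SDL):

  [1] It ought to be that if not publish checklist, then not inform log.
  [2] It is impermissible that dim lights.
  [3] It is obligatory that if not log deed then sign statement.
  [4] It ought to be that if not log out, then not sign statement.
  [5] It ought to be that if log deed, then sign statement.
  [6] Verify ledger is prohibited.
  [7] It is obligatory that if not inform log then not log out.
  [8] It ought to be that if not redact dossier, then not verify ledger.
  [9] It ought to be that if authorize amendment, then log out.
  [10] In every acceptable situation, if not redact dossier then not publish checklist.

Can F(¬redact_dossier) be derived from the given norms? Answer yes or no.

Premises 5 and 3 are O(log_deed → sign_statement) and O(¬log_deed → sign_statement); every ideal world satisfies log_deed or ¬log_deed, so in either case sign_statement holds — hence O(sign_statement).
The contrapositive of premise 4 (O(¬log_out → ¬sign_statement)) is O(sign_statement → log_out), and O(sign_statement) is already established, so O(log_out).
Premise 7 is O(¬inform_log → ¬log_out); contrapositively O(log_out → inform_log). Since O(log_out) holds, K gives O(inform_log).
The contrapositive of premise 1 (O(¬publish_checklist → ¬inform_log)) is O(inform_log → publish_checklist), and O(inform_log) is already established, so O(publish_checklist).
Premise 10 is O(¬redact_dossier → ¬publish_checklist); contrapositively O(publish_checklist → redact_dossier). Since O(publish_checklist) holds, K gives O(redact_dossier).
Premises 2, 6, 8, 9 do not contribute to this derivation.
So O(redact_dossier) holds, i.e. F(¬redact_dossier). The claim follows.

Yes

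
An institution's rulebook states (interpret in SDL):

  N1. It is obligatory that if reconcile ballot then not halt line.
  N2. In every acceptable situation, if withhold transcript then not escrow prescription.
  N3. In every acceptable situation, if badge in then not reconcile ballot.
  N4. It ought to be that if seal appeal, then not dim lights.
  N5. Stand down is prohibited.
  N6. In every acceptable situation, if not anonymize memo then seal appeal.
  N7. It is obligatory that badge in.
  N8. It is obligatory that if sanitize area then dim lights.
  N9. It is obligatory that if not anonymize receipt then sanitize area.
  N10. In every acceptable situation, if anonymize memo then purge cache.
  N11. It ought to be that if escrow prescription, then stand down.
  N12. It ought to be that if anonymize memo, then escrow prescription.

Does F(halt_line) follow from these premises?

No

Premise 1 is O(reconcile_ballot → ¬halt_line), but O(reconcile_ballot) is not derivable from the premises, so it does not yield O(¬halt_line).
No other premise forces O(¬halt_line). An ideal world satisfying every premise can still have halt_line true, so F(halt_line) is not derivable.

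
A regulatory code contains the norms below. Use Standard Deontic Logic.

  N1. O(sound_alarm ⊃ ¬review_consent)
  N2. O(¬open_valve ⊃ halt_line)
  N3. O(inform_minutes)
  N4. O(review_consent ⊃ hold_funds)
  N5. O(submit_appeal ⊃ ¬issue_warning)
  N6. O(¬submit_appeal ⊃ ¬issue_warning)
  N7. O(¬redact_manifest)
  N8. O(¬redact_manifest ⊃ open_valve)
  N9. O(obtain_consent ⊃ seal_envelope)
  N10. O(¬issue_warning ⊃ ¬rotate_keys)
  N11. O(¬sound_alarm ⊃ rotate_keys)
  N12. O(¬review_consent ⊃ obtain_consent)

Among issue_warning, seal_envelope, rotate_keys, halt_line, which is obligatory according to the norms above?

seal_envelope

Premises 6 and 5 cover both cases: O(¬submit_appeal ⊃ ¬issue_warning) and O(submit_appeal ⊃ ¬issue_warning). Since ¬submit_appeal ∨ submit_appeal is a tautology, O(¬issue_warning) follows.
Applying K to premise 10 (O(¬issue_warning ⊃ ¬rotate_keys)) and O(¬issue_warning) yields O(¬rotate_keys).
Premise 11 is O(¬sound_alarm ⊃ rotate_keys); contrapositively O(¬rotate_keys ⊃ sound_alarm). Since O(¬rotate_keys) holds, K gives O(sound_alarm).
Premise 1 is O(sound_alarm ⊃ ¬review_consent); since O(sound_alarm), deontic closure gives O(¬review_consent).
Premise 12 is O(¬review_consent ⊃ obtain_consent); since O(¬review_consent), deontic closure gives O(obtain_consent).
With premise 9, O(obtain_consent ⊃ seal_envelope), the K-axiom yields O(seal_envelope).
So O(seal_envelope) holds — seal_envelope is obligatory. None of the other listed options is made obligatory by any chain of premises.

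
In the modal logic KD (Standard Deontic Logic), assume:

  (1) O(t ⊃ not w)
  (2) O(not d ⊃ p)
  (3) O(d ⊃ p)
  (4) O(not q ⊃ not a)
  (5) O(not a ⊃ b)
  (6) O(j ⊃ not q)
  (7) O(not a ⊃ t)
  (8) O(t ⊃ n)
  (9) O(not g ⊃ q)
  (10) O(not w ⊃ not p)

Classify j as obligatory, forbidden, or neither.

Premises 3 and 2 are O(d ⊃ p) and O(not d ⊃ p); every ideal world satisfies d or not d, so in either case p holds — hence O(p).
Premise 10, O(not w ⊃ not p), contraposes to O(p ⊃ w); with O(p) we get O(w).
The contrapositive of premise 1 (O(t ⊃ not w)) is O(w ⊃ not t), and O(w) is already established, so O(not t).
Premise 7 is O(not a ⊃ t); contrapositively O(not t ⊃ a). Since O(not t) holds, K gives O(a).
Premise 4 is O(not q ⊃ not a); contrapositively O(a ⊃ q). Since O(a) holds, K gives O(q).
The contrapositive of premise 6 (O(j ⊃ not q)) is O(q ⊃ not j), and O(q) is already established, so O(not j).
Premises 5, 8, 9 do not contribute to this derivation.
Thus O(not j), which is F(j): j is forbidden.

Forbidden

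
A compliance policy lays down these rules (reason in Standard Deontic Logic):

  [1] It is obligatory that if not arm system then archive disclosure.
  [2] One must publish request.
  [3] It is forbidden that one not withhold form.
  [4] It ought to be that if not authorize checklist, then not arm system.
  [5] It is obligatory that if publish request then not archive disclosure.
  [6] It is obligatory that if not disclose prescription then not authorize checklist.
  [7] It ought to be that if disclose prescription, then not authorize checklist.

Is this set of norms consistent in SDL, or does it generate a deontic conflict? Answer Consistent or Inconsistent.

Inconsistent

Premises 6 and 7 cover both cases: O(¬disclose_prescription → ¬authorize_checklist) and O(disclose_prescription → ¬authorize_checklist). Since ¬disclose_prescription ∨ disclose_prescription is a tautology, O(¬authorize_checklist) follows.
Premise 4 is O(¬authorize_checklist → ¬arm_system); since O(¬authorize_checklist), deontic closure gives O(¬arm_system).
Applying K to premise 1 (O(¬arm_system → archive_disclosure)) and O(¬arm_system) yields O(archive_disclosure).
The contrapositive of premise 5 (O(publish_request → ¬archive_disclosure)) is O(archive_disclosure → ¬publish_request), and O(archive_disclosure) is already established, so O(¬publish_request).
However, premise 2 gives O(publish_request).
We now have both O(¬publish_request) and O(publish_request) — publish_request is simultaneously obligatory and forbidden, violating the D-axiom.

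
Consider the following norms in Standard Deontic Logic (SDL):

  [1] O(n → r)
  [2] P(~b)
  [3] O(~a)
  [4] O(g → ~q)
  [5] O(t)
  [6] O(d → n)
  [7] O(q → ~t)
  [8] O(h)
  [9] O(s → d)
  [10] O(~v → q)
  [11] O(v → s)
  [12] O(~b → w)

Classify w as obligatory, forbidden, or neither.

Neither

Premise 12 is O(~b → w), but O(~b) is not derivable from the premises (the permission P(~b) asserts only ~O(b), not O(~b)), so it does not yield O(w).
No premise or chain of K-axiom applications forces O(w), and none forces O(~w). So w is neither obligatory nor forbidden under these norms.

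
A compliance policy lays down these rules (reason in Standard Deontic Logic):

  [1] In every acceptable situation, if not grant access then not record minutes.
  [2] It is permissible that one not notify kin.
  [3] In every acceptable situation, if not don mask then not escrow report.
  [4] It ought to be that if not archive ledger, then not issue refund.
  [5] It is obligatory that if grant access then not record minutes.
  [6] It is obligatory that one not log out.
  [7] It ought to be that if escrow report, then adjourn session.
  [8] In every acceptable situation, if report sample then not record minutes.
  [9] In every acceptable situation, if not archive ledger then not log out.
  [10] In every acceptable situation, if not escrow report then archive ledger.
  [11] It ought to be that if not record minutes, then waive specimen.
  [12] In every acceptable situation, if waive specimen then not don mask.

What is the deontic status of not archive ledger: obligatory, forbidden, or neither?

Forbidden

Premises 5 and 1 cover both cases: O(grant_access → ¬record_minutes) and O(¬grant_access → ¬record_minutes). Since grant_access ∨ ¬grant_access is a tautology, O(¬record_minutes) follows.
Premise 11 is O(¬record_minutes → waive_specimen); since O(¬record_minutes), deontic closure gives O(waive_specimen).
From O(waive_specimen) and premise 12, O(waive_specimen → ¬don_mask), we obtain O(¬don_mask).
With premise 3, O(¬don_mask → ¬escrow_report), the K-axiom yields O(¬escrow_report).
With premise 10, O(¬escrow_report → archive_ledger), the K-axiom yields O(archive_ledger).
Premises 2, 4, 6, 7, 8, 9 do not contribute to this derivation.
Thus O(archive_ledger), which is F(¬archive_ledger): ¬archive_ledger is forbidden.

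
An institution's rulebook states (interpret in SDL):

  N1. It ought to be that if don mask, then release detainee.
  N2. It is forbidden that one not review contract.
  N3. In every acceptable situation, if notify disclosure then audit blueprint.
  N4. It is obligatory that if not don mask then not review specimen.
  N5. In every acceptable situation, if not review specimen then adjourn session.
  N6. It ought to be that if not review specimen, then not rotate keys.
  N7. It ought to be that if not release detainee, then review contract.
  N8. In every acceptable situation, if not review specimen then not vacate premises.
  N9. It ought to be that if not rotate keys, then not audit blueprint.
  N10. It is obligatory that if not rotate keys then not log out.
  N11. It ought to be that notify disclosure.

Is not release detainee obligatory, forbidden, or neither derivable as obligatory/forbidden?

From premise 11 we have O(notify_disclosure).
Premise 3 is O(notify_disclosure → audit_blueprint); since O(notify_disclosure), deontic closure gives O(audit_blueprint).
Premise 9 is O(¬rotate_keys → ¬audit_blueprint); contrapositively O(audit_blueprint → rotate_keys). Since O(audit_blueprint) holds, K gives O(rotate_keys).
Premise 6, O(¬review_specimen → ¬rotate_keys), contraposes to O(rotate_keys → review_specimen); with O(rotate_keys) we get O(review_specimen).
The contrapositive of premise 4 (O(¬don_mask → ¬review_specimen)) is O(review_specimen → don_mask), and O(review_specimen) is already established, so O(don_mask).
Applying K to premise 1 (O(don_mask → release_detainee)) and O(don_mask) yields O(release_detainee).
Premises 2, 5, 7, 8, 10 do not contribute to this derivation.
Thus O(release_detainee), which is F(¬release_detainee): ¬release_detainee is forbidden.

Forbidden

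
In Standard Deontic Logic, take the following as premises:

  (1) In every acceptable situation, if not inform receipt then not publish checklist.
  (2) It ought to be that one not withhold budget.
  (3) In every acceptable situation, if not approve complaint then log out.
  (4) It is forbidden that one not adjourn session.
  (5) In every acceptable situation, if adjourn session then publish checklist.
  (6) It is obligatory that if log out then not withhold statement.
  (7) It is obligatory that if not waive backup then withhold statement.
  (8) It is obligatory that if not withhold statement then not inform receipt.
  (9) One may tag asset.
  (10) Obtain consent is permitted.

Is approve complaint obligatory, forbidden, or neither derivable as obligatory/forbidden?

Obligatory

Premise 4, F(¬adjourn_session), is equivalent to O(adjourn_session).
Applying K to premise 5 (O(adjourn_session → publish_checklist)) and O(adjourn_session) yields O(publish_checklist).
The contrapositive of premise 1 (O(¬inform_receipt → ¬publish_checklist)) is O(publish_checklist → inform_receipt), and O(publish_checklist) is already established, so O(inform_receipt).
The contrapositive of premise 8 (O(¬withhold_statement → ¬inform_receipt)) is O(inform_receipt → withhold_statement), and O(inform_receipt) is already established, so O(withhold_statement).
Premise 6, O(log_out → ¬withhold_statement), contraposes to O(withhold_statement → ¬log_out); with O(withhold_statement) we get O(¬log_out).
Premise 3 is O(¬approve_complaint → log_out); contrapositively O(¬log_out → approve_complaint). Since O(¬log_out) holds, K gives O(approve_complaint).
Premises 2, 7, 9, 10 do not contribute to this derivation.
Hence approve_complaint is obligatory.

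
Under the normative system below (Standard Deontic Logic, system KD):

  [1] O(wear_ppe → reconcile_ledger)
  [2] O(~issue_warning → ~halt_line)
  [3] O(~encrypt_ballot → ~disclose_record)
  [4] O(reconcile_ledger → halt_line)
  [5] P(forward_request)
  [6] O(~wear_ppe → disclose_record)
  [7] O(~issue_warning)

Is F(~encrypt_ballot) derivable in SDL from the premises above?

Yes

Premise 7 states O(~issue_warning) outright.
Applying K to premise 2 (O(~issue_warning → ~halt_line)) and O(~issue_warning) yields O(~halt_line).
The contrapositive of premise 4 (O(reconcile_ledger → halt_line)) is O(~halt_line → ~reconcile_ledger), and O(~halt_line) is already established, so O(~reconcile_ledger).
The contrapositive of premise 1 (O(wear_ppe → reconcile_ledger)) is O(~reconcile_ledger → ~wear_ppe), and O(~reconcile_ledger) is already established, so O(~wear_ppe).
Premise 6 is O(~wear_ppe → disclose_record); since O(~wear_ppe), deontic closure gives O(disclose_record).
Premise 3 is O(~encrypt_ballot → ~disclose_record); contrapositively O(disclose_record → encrypt_ballot). Since O(disclose_record) holds, K gives O(encrypt_ballot).
Premise 5 does not contribute to this derivation.
So O(encrypt_ballot) holds, i.e. F(~encrypt_ballot). The claim follows.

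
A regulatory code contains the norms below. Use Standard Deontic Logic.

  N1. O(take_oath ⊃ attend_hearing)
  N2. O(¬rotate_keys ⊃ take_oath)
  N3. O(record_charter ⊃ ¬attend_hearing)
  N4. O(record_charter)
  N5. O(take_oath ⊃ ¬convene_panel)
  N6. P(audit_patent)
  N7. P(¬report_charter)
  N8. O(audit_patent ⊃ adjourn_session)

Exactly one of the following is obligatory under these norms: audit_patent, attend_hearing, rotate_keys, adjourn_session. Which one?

Premise 4 states O(record_charter) outright.
From O(record_charter) and premise 3, O(record_charter ⊃ ¬attend_hearing), we obtain O(¬attend_hearing).
The contrapositive of premise 1 (O(take_oath ⊃ attend_hearing)) is O(¬attend_hearing ⊃ ¬take_oath), and O(¬attend_hearing) is already established, so O(¬take_oath).
The contrapositive of premise 2 (O(¬rotate_keys ⊃ take_oath)) is O(¬take_oath ⊃ rotate_keys), and O(¬take_oath) is already established, so O(rotate_keys).
So O(rotate_keys) holds — rotate_keys is obligatory. None of the other listed options is made obligatory by any chain of premises.

rotate_keys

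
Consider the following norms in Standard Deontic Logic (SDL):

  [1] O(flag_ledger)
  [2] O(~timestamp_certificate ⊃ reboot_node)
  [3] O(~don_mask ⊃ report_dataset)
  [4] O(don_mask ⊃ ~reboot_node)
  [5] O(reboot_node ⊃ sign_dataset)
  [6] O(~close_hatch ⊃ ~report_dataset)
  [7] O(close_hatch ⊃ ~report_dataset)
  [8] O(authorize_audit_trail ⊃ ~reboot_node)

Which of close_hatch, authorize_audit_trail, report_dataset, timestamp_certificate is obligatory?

timestamp_certificate

By case analysis on close_hatch: premise 7 gives O(close_hatch ⊃ ~report_dataset) and premise 6 gives O(~close_hatch ⊃ ~report_dataset), so O(~report_dataset) either way.
Premise 3 is O(~don_mask ⊃ report_dataset); contrapositively O(~report_dataset ⊃ don_mask). Since O(~report_dataset) holds, K gives O(don_mask).
Premise 4 is O(don_mask ⊃ ~reboot_node); since O(don_mask), deontic closure gives O(~reboot_node).
Premise 2, O(~timestamp_certificate ⊃ reboot_node), contraposes to O(~reboot_node ⊃ timestamp_certificate); with O(~reboot_node) we get O(timestamp_certificate).
So O(timestamp_certificate) holds — timestamp_certificate is obligatory. None of the other listed options is made obligatory by any chain of premises.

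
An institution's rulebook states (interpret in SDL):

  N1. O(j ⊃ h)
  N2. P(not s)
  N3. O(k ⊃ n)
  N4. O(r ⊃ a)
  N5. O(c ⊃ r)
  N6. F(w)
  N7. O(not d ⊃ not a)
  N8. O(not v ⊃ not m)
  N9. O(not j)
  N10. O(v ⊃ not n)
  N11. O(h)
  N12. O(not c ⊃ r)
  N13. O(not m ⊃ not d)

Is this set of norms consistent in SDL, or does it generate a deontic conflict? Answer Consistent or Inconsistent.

Consistent

Premise 1 is O(j ⊃ h); even if O(h) held, inferring O(j) would be affirming the consequent — invalid.
So O(j) is not derivable, and the apparent clash with O(not j) does not arise.
A world satisfying every obligation exists (e.g. a=true, c=false, d=true, h=true, j=false, k=false, m=true, n=false, r=true, s=false, v=true, w=false); no atom is both obligatory and forbidden, so the set is consistent.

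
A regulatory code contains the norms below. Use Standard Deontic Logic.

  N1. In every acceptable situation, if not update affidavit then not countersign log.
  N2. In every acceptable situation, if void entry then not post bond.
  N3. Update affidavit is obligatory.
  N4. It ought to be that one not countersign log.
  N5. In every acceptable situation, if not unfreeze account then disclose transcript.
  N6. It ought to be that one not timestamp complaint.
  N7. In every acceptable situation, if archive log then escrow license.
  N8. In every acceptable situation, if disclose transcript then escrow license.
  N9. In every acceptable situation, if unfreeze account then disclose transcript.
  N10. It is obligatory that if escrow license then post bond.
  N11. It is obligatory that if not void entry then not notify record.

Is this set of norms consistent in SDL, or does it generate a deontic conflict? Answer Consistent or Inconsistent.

Premise 1 is O(¬update_affidavit → ¬countersign_log); even if O(¬countersign_log) held, inferring O(¬update_affidavit) would be affirming the consequent — invalid.
So O(¬update_affidavit) is not derivable, and the apparent clash with O(update_affidavit) does not arise.
A world satisfying every obligation exists (e.g. archive_log=false, countersign_log=false, disclose_transcript=true, escrow_license=true, notify_record=false, post_bond=true, timestamp_complaint=false, unfreeze_account=false, update_affidavit=true, void_entry=false); no atom is both obligatory and forbidden, so the set is consistent.

Consistent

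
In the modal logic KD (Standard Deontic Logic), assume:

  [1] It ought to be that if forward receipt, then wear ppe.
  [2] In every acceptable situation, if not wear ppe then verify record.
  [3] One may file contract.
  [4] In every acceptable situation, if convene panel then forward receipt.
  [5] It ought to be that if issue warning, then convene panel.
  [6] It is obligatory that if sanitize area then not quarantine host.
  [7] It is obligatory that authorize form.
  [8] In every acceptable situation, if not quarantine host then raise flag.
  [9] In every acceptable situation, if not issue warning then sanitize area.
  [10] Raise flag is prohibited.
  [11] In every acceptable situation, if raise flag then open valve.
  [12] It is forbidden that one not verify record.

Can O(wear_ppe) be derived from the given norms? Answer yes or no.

F(raise_flag) at premise 10 means O(¬raise_flag).
Premise 8, O(¬quarantine_host → raise_flag), contraposes to O(¬raise_flag → quarantine_host); with O(¬raise_flag) we get O(quarantine_host).
Premise 6, O(sanitize_area → ¬quarantine_host), contraposes to O(quarantine_host → ¬sanitize_area); with O(quarantine_host) we get O(¬sanitize_area).
Premise 9 is O(¬issue_warning → sanitize_area); contrapositively O(¬sanitize_area → issue_warning). Since O(¬sanitize_area) holds, K gives O(issue_warning).
With premise 5, O(issue_warning → convene_panel), the K-axiom yields O(convene_panel).
Premise 4 is O(convene_panel → forward_receipt); since O(convene_panel), deontic closure gives O(forward_receipt).
From O(forward_receipt) and premise 1, O(forward_receipt → wear_ppe), we obtain O(wear_ppe).
Premises 2, 3, 7, 11, 12 do not contribute to this derivation.
So O(wear_ppe) follows.

Yes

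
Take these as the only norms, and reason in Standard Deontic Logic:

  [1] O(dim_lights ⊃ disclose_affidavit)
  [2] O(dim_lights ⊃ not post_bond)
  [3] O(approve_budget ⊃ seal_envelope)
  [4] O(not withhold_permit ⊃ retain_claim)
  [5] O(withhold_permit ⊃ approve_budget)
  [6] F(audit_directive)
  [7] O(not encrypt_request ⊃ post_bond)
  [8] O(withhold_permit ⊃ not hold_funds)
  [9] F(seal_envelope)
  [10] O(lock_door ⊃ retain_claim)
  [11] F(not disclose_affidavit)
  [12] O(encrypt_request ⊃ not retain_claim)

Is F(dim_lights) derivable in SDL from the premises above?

Yes

Premise 9 is F(seal_envelope), i.e. O(not seal_envelope).
The contrapositive of premise 3 (O(approve_budget ⊃ seal_envelope)) is O(not seal_envelope ⊃ not approve_budget), and O(not seal_envelope) is already established, so O(not approve_budget).
Premise 5, O(withhold_permit ⊃ approve_budget), contraposes to O(not approve_budget ⊃ not withhold_permit); with O(not approve_budget) we get O(not withhold_permit).
With premise 4, O(not withhold_permit ⊃ retain_claim), the K-axiom yields O(retain_claim).
The contrapositive of premise 12 (O(encrypt_request ⊃ not retain_claim)) is O(retain_claim ⊃ not encrypt_request), and O(retain_claim) is already established, so O(not encrypt_request).
Applying K to premise 7 (O(not encrypt_request ⊃ post_bond)) and O(not encrypt_request) yields O(post_bond).
The contrapositive of premise 2 (O(dim_lights ⊃ not post_bond)) is O(post_bond ⊃ not dim_lights), and O(post_bond) is already established, so O(not dim_lights).
Premises 1, 6, 8, 10, 11 do not contribute to this derivation.
So O(not dim_lights) holds, i.e. F(dim_lights). The claim follows.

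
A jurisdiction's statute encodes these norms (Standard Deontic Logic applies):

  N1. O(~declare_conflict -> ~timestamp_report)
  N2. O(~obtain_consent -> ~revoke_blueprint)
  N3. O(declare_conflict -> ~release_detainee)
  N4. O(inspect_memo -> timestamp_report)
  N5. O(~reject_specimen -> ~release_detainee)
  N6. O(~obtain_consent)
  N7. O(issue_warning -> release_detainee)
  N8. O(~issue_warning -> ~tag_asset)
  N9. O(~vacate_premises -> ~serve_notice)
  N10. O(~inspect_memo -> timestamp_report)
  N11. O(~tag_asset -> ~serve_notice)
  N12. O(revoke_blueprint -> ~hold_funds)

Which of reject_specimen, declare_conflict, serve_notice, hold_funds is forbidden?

serve_notice

Premises 4 and 10 are O(inspect_memo -> timestamp_report) and O(~inspect_memo -> timestamp_report); every ideal world satisfies inspect_memo or ~inspect_memo, so in either case timestamp_report holds — hence O(timestamp_report).
The contrapositive of premise 1 (O(~declare_conflict -> ~timestamp_report)) is O(timestamp_report -> declare_conflict), and O(timestamp_report) is already established, so O(declare_conflict).
Premise 3 is O(declare_conflict -> ~release_detainee); since O(declare_conflict), deontic closure gives O(~release_detainee).
Premise 7, O(issue_warning -> release_detainee), contraposes to O(~release_detainee -> ~issue_warning); with O(~release_detainee) we get O(~issue_warning).
Premise 8 is O(~issue_warning -> ~tag_asset); since O(~issue_warning), deontic closure gives O(~tag_asset).
Premise 11 is O(~tag_asset -> ~serve_notice); since O(~tag_asset), deontic closure gives O(~serve_notice).
So O(~serve_notice) holds, i.e. serve_notice is forbidden. None of the other listed options is forbidden under the premises.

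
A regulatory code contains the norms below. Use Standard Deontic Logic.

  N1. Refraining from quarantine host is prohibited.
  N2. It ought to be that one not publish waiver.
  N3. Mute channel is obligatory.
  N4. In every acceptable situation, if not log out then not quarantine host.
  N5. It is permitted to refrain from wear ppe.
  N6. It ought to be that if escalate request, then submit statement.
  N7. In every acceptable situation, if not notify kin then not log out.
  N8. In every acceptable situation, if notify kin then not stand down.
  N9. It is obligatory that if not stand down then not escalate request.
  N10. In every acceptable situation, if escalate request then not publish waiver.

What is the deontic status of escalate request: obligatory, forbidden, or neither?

Premise 1, F(¬quarantine_host), is equivalent to O(quarantine_host).
Premise 4, O(¬log_out → ¬quarantine_host), contraposes to O(quarantine_host → log_out); with O(quarantine_host) we get O(log_out).
The contrapositive of premise 7 (O(¬notify_kin → ¬log_out)) is O(log_out → notify_kin), and O(log_out) is already established, so O(notify_kin).
From O(notify_kin) and premise 8, O(notify_kin → ¬stand_down), we obtain O(¬stand_down).
Premise 9 is O(¬stand_down → ¬escalate_request); since O(¬stand_down), deontic closure gives O(¬escalate_request).
Premises 2, 3, 5, 6, 10 do not contribute to this derivation.
Thus O(¬escalate_request), which is F(escalate_request): escalate_request is forbidden.

Forbidden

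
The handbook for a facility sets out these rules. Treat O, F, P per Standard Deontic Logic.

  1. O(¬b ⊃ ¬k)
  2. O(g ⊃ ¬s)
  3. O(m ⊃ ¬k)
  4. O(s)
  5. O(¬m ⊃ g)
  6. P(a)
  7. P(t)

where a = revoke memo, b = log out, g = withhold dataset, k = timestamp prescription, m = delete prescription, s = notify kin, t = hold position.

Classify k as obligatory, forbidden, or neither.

From premise 4 we have O(s).
The contrapositive of premise 2 (O(g ⊃ ¬s)) is O(s ⊃ ¬g), and O(s) is already established, so O(¬g).
Premise 5 is O(¬m ⊃ g); contrapositively O(¬g ⊃ m). Since O(¬g) holds, K gives O(m).
From O(m) and premise 3, O(m ⊃ ¬k), we obtain O(¬k).
Premises 1, 6, 7 do not contribute to this derivation.
Thus O(¬k), which is F(k): k is forbidden.

Forbidden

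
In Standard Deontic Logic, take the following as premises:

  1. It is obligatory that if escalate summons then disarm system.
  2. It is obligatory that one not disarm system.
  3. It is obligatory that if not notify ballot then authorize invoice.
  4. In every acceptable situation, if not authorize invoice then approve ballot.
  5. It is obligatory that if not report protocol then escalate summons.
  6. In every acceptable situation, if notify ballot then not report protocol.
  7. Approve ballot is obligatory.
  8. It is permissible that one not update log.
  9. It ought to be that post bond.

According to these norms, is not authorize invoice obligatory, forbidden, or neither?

Premise 2 states O(¬disarm_system) outright.
Premise 1, O(escalate_summons → disarm_system), contraposes to O(¬disarm_system → ¬escalate_summons); with O(¬disarm_system) we get O(¬escalate_summons).
The contrapositive of premise 5 (O(¬report_protocol → escalate_summons)) is O(¬escalate_summons → report_protocol), and O(¬escalate_summons) is already established, so O(report_protocol).
Premise 6, O(notify_ballot → ¬report_protocol), contraposes to O(report_protocol → ¬notify_ballot); with O(report_protocol) we get O(¬notify_ballot).
Premise 3 is O(¬notify_ballot → authorize_invoice); since O(¬notify_ballot), deontic closure gives O(authorize_invoice).
Premises 4, 7, 8, 9 do not contribute to this derivation.
Thus O(authorize_invoice), which is F(¬authorize_invoice): ¬authorize_invoice is forbidden.

Forbidden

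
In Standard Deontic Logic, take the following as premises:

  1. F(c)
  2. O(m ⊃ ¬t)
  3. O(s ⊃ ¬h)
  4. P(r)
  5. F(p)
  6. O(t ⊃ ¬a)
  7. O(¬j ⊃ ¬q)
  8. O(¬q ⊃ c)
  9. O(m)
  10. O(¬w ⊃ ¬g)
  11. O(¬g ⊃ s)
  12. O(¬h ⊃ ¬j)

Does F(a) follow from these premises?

Premise 6 is O(t ⊃ ¬a), but O(t) is not derivable from the premises, so it does not yield O(¬a).
No other premise forces O(¬a). An ideal world satisfying every premise can still have a true, so F(a) is not derivable.

No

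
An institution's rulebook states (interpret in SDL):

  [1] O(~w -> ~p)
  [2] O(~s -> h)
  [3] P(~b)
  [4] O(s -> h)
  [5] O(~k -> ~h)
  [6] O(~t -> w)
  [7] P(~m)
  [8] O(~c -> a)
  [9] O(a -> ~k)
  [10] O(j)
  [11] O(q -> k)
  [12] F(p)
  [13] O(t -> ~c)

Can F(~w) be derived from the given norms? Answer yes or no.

Yes

By case analysis on s: premise 4 gives O(s -> h) and premise 2 gives O(~s -> h), so O(h) either way.
The contrapositive of premise 5 (O(~k -> ~h)) is O(h -> k), and O(h) is already established, so O(k).
Premise 9 is O(a -> ~k); contrapositively O(k -> ~a). Since O(k) holds, K gives O(~a).
The contrapositive of premise 8 (O(~c -> a)) is O(~a -> c), and O(~a) is already established, so O(c).
The contrapositive of premise 13 (O(t -> ~c)) is O(c -> ~t), and O(c) is already established, so O(~t).
Applying K to premise 6 (O(~t -> w)) and O(~t) yields O(w).
Premises 1, 3, 7, 10, 11, 12 do not contribute to this derivation.
So O(w) holds, i.e. F(~w). The claim follows.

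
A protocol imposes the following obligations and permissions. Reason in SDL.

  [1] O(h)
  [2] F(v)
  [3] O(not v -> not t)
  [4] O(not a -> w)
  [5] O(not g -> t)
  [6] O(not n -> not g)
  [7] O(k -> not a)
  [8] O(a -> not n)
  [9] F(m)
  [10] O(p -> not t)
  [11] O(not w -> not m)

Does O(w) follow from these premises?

Yes

Premise 2 is F(v), i.e. O(not v).
From O(not v) and premise 3, O(not v -> not t), we obtain O(not t).
Premise 5 is O(not g -> t); contrapositively O(not t -> g). Since O(not t) holds, K gives O(g).
The contrapositive of premise 6 (O(not n -> not g)) is O(g -> n), and O(g) is already established, so O(n).
Premise 8 is O(a -> not n); contrapositively O(n -> not a). Since O(n) holds, K gives O(not a).
From O(not a) and premise 4, O(not a -> w), we obtain O(w).
Premises 1, 7, 9, 10, 11 do not contribute to this derivation.
So O(w) follows.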